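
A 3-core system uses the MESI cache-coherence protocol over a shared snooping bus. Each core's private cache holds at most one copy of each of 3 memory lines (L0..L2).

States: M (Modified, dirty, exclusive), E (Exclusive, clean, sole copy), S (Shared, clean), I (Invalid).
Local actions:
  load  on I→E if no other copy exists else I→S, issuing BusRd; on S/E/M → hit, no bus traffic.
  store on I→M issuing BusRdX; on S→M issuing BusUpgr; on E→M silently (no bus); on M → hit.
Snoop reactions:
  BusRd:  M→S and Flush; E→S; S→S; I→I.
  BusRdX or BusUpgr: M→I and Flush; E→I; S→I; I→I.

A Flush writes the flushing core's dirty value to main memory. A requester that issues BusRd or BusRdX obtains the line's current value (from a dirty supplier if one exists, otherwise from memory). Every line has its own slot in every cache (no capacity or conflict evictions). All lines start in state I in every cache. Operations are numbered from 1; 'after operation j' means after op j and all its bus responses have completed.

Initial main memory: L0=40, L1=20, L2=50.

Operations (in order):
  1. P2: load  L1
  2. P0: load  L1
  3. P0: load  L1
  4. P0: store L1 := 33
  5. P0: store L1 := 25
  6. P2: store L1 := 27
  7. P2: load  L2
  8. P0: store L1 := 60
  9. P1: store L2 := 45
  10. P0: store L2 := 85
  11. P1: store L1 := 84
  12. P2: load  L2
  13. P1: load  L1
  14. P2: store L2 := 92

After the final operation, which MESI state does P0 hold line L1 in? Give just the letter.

step 1: P2: load  L1  ⟶  IIE  (L1)  txn=BusRd  M[L1]=20
step 2: P0: load  L1  ⟶  SIS  (L1)  txn=BusRd  M[L1]=20
step 3: P0: load  L1  ⟶  SIS  (L1)  txn=∅  M[L1]=20
step 4: P0: store L1 := 33  ⟶  MII  (L1)  txn=BusUpgr  M[L1]=20
step 5: P0: store L1 := 25  ⟶  MII  (L1)  txn=∅  M[L1]=20
step 6: P2: store L1 := 27  ⟶  IIM  (L1)  txn=BusRdX+Flush  M[L1]=25
step 7: P2: load  L2  ⟶  IIE  (L2)  txn=BusRd  M[L2]=50
step 8: P0: store L1 := 60  ⟶  MII  (L1)  txn=BusRdX+Flush  M[L1]=27
step 9: P1: store L2 := 45  ⟶  IMI  (L2)  txn=BusRdX  M[L2]=50
step 10: P0: store L2 := 85  ⟶  MII  (L2)  txn=BusRdX+Flush  M[L2]=45
step 11: P1: store L1 := 84  ⟶  IMI  (L1)  txn=BusRdX+Flush  M[L1]=60
step 12: P2: load  L2  ⟶  SIS  (L2)  txn=BusRd+Flush  M[L2]=85
step 13: P1: load  L1  ⟶  IMI  (L1)  txn=∅  M[L1]=60
step 14: P2: store L2 := 92  ⟶  IIM  (L2)  txn=BusUpgr  M[L2]=85

state = I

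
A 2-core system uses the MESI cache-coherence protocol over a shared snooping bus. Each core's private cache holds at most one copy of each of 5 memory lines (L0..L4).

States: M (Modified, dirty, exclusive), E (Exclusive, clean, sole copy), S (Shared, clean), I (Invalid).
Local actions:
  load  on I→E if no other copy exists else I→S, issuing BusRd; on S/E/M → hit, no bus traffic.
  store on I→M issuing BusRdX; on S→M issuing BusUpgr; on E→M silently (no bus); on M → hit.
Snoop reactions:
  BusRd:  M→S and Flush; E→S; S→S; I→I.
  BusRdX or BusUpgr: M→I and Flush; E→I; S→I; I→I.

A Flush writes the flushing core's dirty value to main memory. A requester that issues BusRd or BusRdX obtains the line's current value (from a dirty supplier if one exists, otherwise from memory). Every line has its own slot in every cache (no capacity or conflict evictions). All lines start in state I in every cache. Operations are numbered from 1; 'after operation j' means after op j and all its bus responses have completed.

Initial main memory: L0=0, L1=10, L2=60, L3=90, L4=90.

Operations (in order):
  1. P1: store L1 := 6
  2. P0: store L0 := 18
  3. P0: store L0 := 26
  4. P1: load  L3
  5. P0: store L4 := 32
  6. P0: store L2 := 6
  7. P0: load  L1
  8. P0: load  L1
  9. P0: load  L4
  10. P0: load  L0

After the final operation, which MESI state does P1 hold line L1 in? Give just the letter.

state = S

1. P1: store L1 := 6  bus=[BusRdX]  L1: P0=I P1=M  mem[L1]=10
2. P0: store L0 := 18  bus=[BusRdX]  L0: P0=M P1=I  mem[L0]=0
3. P0: store L0 := 26  bus=[-]  L0: P0=M P1=I  mem[L0]=0
4. P1: load  L3  bus=[BusRd]  L3: P0=I P1=E  mem[L3]=90
5. P0: store L4 := 32  bus=[BusRdX]  L4: P0=M P1=I  mem[L4]=90
6. P0: store L2 := 6  bus=[BusRdX]  L2: P0=M P1=I  mem[L2]=60
7. P0: load  L1  bus=[BusRd,Flush]  L1: P0=S P1=S  mem[L1]=6
8. P0: load  L1  bus=[-]  L1: P0=S P1=S  mem[L1]=6
9. P0: load  L4  bus=[-]  L4: P0=M P1=I  mem[L4]=90
10. P0: load  L0  bus=[-]  L0: P0=M P1=I  mem[L0]=0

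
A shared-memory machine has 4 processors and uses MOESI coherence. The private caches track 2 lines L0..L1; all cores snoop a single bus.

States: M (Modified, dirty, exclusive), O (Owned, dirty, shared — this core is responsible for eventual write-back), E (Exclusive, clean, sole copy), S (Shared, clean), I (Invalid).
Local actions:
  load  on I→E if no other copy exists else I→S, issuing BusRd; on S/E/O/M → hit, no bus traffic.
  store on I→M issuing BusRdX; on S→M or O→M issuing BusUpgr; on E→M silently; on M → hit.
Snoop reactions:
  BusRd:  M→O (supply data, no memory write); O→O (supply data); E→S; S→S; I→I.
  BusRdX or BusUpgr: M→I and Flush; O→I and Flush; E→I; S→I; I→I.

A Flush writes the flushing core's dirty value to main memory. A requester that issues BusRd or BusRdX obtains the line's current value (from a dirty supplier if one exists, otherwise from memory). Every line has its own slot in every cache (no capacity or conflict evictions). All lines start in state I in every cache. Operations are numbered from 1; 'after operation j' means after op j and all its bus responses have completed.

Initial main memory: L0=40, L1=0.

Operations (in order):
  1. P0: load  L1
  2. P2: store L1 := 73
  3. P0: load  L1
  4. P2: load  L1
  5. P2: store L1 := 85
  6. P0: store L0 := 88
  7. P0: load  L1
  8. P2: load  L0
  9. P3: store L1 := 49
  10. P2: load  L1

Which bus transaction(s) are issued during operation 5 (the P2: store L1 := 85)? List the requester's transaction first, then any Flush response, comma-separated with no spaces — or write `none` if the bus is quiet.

bus = BusUpgr

1. P0: load  L1  bus=[BusRd]  L1: P0=E P1=I P2=I P3=I  mem[L1]=0
2. P2: store L1 := 73  bus=[BusRdX]  L1: P0=I P1=I P2=M P3=I  mem[L1]=0
3. P0: load  L1  bus=[BusRd]  L1: P0=S P1=I P2=O P3=I  mem[L1]=0
4. P2: load  L1  bus=[-]  L1: P0=S P1=I P2=O P3=I  mem[L1]=0
5. P2: store L1 := 85  bus=[BusUpgr]  L1: P0=I P1=I P2=M P3=I  mem[L1]=0
6. P0: store L0 := 88  bus=[BusRdX]  L0: P0=M P1=I P2=I P3=I  mem[L0]=40
7. P0: load  L1  bus=[BusRd]  L1: P0=S P1=I P2=O P3=I  mem[L1]=0
8. P2: load  L0  bus=[BusRd]  L0: P0=O P1=I P2=S P3=I  mem[L0]=40
9. P3: store L1 := 49  bus=[BusRdX,Flush]  L1: P0=I P1=I P2=I P3=M  mem[L1]=85
10. P2: load  L1  bus=[BusRd]  L1: P0=I P1=I P2=S P3=O  mem[L1]=85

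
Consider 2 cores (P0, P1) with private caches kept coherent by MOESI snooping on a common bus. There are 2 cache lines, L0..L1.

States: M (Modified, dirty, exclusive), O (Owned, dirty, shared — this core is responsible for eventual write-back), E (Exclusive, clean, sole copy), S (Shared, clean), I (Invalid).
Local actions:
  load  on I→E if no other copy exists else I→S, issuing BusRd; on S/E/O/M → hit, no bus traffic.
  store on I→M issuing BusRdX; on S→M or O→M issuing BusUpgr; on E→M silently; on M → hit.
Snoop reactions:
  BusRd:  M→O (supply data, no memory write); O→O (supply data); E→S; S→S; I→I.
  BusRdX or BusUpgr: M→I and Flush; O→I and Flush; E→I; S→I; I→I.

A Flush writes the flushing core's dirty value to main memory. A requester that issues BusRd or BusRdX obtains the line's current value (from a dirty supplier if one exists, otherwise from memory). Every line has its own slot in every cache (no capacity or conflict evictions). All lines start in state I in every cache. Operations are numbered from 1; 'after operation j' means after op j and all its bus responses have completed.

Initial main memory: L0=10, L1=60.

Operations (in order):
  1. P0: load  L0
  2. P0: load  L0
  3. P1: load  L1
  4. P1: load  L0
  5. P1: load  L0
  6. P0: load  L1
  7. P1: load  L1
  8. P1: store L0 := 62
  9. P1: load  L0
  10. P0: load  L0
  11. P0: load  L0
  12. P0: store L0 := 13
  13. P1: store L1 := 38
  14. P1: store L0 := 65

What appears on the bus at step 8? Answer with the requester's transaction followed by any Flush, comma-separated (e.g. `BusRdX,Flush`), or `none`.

[1] P0: load  L0 | P0:E(10), P1:I | bus: BusRd
[2] P0: load  L0 | P0:E(10), P1:I | bus: none
[3] P1: load  L1 | P0:I, P1:E(60) | bus: BusRd
[4] P1: load  L0 | P0:S(10), P1:S(10) | bus: BusRd
[5] P1: load  L0 | P0:S(10), P1:S(10) | bus: none
[6] P0: load  L1 | P0:S(60), P1:S(60) | bus: BusRd
[7] P1: load  L1 | P0:S(60), P1:S(60) | bus: none
[8] P1: store L0 := 62 | P0:I, P1:M(62) | bus: BusUpgr
[9] P1: load  L0 | P0:I, P1:M(62) | bus: none
[10] P0: load  L0 | P0:S(62), P1:O(62) | bus: BusRd
[11] P0: load  L0 | P0:S(62), P1:O(62) | bus: none
[12] P0: store L0 := 13 | P0:M(13), P1:I | bus: BusUpgr,Flush
[13] P1: store L1 := 38 | P0:I, P1:M(38) | bus: BusUpgr
[14] P1: store L0 := 65 | P0:I, P1:M(65) | bus: BusRdX,Flush

bus = BusUpgr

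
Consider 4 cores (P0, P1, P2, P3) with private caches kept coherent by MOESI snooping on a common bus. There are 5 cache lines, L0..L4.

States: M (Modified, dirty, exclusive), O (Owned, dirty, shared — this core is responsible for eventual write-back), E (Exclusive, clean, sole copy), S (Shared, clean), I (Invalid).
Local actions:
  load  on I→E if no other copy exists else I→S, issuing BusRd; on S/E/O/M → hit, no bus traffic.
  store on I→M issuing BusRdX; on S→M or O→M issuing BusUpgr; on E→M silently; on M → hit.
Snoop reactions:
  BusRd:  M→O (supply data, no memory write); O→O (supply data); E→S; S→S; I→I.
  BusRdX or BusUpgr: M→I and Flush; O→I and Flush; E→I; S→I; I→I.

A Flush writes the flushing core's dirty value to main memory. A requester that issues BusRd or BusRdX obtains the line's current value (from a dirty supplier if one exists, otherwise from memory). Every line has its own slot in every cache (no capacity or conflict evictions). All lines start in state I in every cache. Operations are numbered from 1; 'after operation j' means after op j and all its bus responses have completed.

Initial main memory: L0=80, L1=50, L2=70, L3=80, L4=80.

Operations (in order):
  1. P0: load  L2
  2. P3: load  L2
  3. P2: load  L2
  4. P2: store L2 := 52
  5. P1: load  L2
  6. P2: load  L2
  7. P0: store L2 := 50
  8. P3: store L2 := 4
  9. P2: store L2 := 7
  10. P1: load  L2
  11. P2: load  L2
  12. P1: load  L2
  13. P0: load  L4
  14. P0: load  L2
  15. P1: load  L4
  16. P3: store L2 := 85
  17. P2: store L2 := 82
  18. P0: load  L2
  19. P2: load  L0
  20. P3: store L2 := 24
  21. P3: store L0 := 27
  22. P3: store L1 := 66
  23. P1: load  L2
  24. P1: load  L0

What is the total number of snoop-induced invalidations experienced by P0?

invalidations = 4

step 1: P0: load  L2  ⟶  EIII  (L2)  txn=BusRd  M[L2]=70
step 2: P3: load  L2  ⟶  SIIS  (L2)  txn=BusRd  M[L2]=70
step 3: P2: load  L2  ⟶  SISS  (L2)  txn=BusRd  M[L2]=70
step 4: P2: store L2 := 52  ⟶  IIMI  (L2)  txn=BusUpgr  M[L2]=70
step 5: P1: load  L2  ⟶  ISOI  (L2)  txn=BusRd  M[L2]=70
step 6: P2: load  L2  ⟶  ISOI  (L2)  txn=∅  M[L2]=70
step 7: P0: store L2 := 50  ⟶  MIII  (L2)  txn=BusRdX+Flush  M[L2]=52
step 8: P3: store L2 := 4  ⟶  IIIM  (L2)  txn=BusRdX+Flush  M[L2]=50
step 9: P2: store L2 := 7  ⟶  IIMI  (L2)  txn=BusRdX+Flush  M[L2]=4
step 10: P1: load  L2  ⟶  ISOI  (L2)  txn=BusRd  M[L2]=4
step 11: P2: load  L2  ⟶  ISOI  (L2)  txn=∅  M[L2]=4
step 12: P1: load  L2  ⟶  ISOI  (L2)  txn=∅  M[L2]=4
step 13: P0: load  L4  ⟶  EIII  (L4)  txn=BusRd  M[L4]=80
step 14: P0: load  L2  ⟶  SSOI  (L2)  txn=BusRd  M[L2]=4
step 15: P1: load  L4  ⟶  SSII  (L4)  txn=BusRd  M[L4]=80
step 16: P3: store L2 := 85  ⟶  IIIM  (L2)  txn=BusRdX+Flush  M[L2]=7
step 17: P2: store L2 := 82  ⟶  IIMI  (L2)  txn=BusRdX+Flush  M[L2]=85
step 18: P0: load  L2  ⟶  SIOI  (L2)  txn=BusRd  M[L2]=85
step 19: P2: load  L0  ⟶  IIEI  (L0)  txn=BusRd  M[L0]=80
step 20: P3: store L2 := 24  ⟶  IIIM  (L2)  txn=BusRdX+Flush  M[L2]=82
step 21: P3: store L0 := 27  ⟶  IIIM  (L0)  txn=BusRdX  M[L0]=80
step 22: P3: store L1 := 66  ⟶  IIIM  (L1)  txn=BusRdX  M[L1]=50
step 23: P1: load  L2  ⟶  ISIO  (L2)  txn=BusRd  M[L2]=82
step 24: P1: load  L0  ⟶  ISIO  (L0)  txn=BusRd  M[L0]=80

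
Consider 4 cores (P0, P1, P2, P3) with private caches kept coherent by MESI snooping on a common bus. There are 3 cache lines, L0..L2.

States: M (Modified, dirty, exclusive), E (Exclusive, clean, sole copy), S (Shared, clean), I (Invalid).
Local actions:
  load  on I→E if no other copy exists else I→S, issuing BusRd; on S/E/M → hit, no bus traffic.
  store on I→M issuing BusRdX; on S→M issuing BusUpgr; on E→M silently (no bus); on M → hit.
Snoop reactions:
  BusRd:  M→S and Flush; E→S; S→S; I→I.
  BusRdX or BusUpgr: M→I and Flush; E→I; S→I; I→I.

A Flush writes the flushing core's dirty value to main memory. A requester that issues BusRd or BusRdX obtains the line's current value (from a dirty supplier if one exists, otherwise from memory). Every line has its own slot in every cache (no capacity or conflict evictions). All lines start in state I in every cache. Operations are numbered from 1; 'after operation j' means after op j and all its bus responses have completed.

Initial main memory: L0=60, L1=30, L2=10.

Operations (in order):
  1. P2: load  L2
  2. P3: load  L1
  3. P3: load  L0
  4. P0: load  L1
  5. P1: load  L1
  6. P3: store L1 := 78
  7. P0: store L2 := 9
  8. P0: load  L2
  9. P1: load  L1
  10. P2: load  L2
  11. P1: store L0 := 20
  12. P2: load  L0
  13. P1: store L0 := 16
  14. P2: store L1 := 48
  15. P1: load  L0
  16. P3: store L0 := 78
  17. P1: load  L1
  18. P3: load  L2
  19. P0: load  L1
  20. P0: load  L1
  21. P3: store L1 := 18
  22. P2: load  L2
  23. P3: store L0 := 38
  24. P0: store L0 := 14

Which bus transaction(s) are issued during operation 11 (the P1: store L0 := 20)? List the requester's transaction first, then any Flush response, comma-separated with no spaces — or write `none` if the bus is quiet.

1. P2: load  L2  bus=[BusRd]  L2: P0=I P1=I P2=E P3=I  mem[L2]=10
2. P3: load  L1  bus=[BusRd]  L1: P0=I P1=I P2=I P3=E  mem[L1]=30
3. P3: load  L0  bus=[BusRd]  L0: P0=I P1=I P2=I P3=E  mem[L0]=60
4. P0: load  L1  bus=[BusRd]  L1: P0=S P1=I P2=I P3=S  mem[L1]=30
5. P1: load  L1  bus=[BusRd]  L1: P0=S P1=S P2=I P3=S  mem[L1]=30
6. P3: store L1 := 78  bus=[BusUpgr]  L1: P0=I P1=I P2=I P3=M  mem[L1]=30
7. P0: store L2 := 9  bus=[BusRdX]  L2: P0=M P1=I P2=I P3=I  mem[L2]=10
8. P0: load  L2  bus=[-]  L2: P0=M P1=I P2=I P3=I  mem[L2]=10
9. P1: load  L1  bus=[BusRd,Flush]  L1: P0=I P1=S P2=I P3=S  mem[L1]=78
10. P2: load  L2  bus=[BusRd,Flush]  L2: P0=S P1=I P2=S P3=I  mem[L2]=9
11. P1: store L0 := 20  bus=[BusRdX]  L0: P0=I P1=M P2=I P3=I  mem[L0]=60
12. P2: load  L0  bus=[BusRd,Flush]  L0: P0=I P1=S P2=S P3=I  mem[L0]=20
13. P1: store L0 := 16  bus=[BusUpgr]  L0: P0=I P1=M P2=I P3=I  mem[L0]=20
14. P2: store L1 := 48  bus=[BusRdX]  L1: P0=I P1=I P2=M P3=I  mem[L1]=78
15. P1: load  L0  bus=[-]  L0: P0=I P1=M P2=I P3=I  mem[L0]=20
16. P3: store L0 := 78  bus=[BusRdX,Flush]  L0: P0=I P1=I P2=I P3=M  mem[L0]=16
17. P1: load  L1  bus=[BusRd,Flush]  L1: P0=I P1=S P2=S P3=I  mem[L1]=48
18. P3: load  L2  bus=[BusRd]  L2: P0=S P1=I P2=S P3=S  mem[L2]=9
19. P0: load  L1  bus=[BusRd]  L1: P0=S P1=S P2=S P3=I  mem[L1]=48
20. P0: load  L1  bus=[-]  L1: P0=S P1=S P2=S P3=I  mem[L1]=48
21. P3: store L1 := 18  bus=[BusRdX]  L1: P0=I P1=I P2=I P3=M  mem[L1]=48
22. P2: load  L2  bus=[-]  L2: P0=S P1=I P2=S P3=S  mem[L2]=9
23. P3: store L0 := 38  bus=[-]  L0: P0=I P1=I P2=I P3=M  mem[L0]=16
24. P0: store L0 := 14  bus=[BusRdX,Flush]  L0: P0=M P1=I P2=I P3=I  mem[L0]=38

bus = BusRdX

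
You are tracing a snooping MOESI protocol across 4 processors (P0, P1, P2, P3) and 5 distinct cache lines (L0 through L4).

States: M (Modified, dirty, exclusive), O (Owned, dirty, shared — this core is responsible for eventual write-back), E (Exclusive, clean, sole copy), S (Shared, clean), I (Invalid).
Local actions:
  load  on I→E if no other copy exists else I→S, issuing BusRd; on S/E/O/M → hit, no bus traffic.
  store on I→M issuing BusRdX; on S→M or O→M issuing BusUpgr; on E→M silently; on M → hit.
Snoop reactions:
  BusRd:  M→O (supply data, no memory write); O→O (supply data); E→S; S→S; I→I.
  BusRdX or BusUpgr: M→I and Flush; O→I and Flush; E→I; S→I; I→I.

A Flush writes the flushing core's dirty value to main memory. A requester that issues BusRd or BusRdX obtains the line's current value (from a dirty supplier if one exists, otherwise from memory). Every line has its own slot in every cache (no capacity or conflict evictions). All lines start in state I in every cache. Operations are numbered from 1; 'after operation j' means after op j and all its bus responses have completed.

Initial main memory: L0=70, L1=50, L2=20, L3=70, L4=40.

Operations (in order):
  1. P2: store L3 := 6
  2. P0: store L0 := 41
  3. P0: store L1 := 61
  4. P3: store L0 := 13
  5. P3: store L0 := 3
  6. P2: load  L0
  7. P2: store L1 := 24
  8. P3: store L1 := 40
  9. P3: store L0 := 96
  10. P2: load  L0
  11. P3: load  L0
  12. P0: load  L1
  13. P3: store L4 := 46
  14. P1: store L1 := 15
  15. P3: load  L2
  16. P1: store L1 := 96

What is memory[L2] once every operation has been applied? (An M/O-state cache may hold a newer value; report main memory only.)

[1] P2: store L3 := 6 | P0:I, P1:I, P2:M(6), P3:I | bus: BusRdX
[2] P0: store L0 := 41 | P0:M(41), P1:I, P2:I, P3:I | bus: BusRdX
[3] P0: store L1 := 61 | P0:M(61), P1:I, P2:I, P3:I | bus: BusRdX
[4] P3: store L0 := 13 | P0:I, P1:I, P2:I, P3:M(13) | bus: BusRdX,Flush
[5] P3: store L0 := 3 | P0:I, P1:I, P2:I, P3:M(3) | bus: none
[6] P2: load  L0 | P0:I, P1:I, P2:S(3), P3:O(3) | bus: BusRd
[7] P2: store L1 := 24 | P0:I, P1:I, P2:M(24), P3:I | bus: BusRdX,Flush
[8] P3: store L1 := 40 | P0:I, P1:I, P2:I, P3:M(40) | bus: BusRdX,Flush
[9] P3: store L0 := 96 | P0:I, P1:I, P2:I, P3:M(96) | bus: BusUpgr
[10] P2: load  L0 | P0:I, P1:I, P2:S(96), P3:O(96) | bus: BusRd
[11] P3: load  L0 | P0:I, P1:I, P2:S(96), P3:O(96) | bus: none
[12] P0: load  L1 | P0:S(40), P1:I, P2:I, P3:O(40) | bus: BusRd
[13] P3: store L4 := 46 | P0:I, P1:I, P2:I, P3:M(46) | bus: BusRdX
[14] P1: store L1 := 15 | P0:I, P1:M(15), P2:I, P3:I | bus: BusRdX,Flush
[15] P3: load  L2 | P0:I, P1:I, P2:I, P3:E(20) | bus: BusRd
[16] P1: store L1 := 96 | P0:I, P1:M(96), P2:I, P3:I | bus: none

memory[L2] = 20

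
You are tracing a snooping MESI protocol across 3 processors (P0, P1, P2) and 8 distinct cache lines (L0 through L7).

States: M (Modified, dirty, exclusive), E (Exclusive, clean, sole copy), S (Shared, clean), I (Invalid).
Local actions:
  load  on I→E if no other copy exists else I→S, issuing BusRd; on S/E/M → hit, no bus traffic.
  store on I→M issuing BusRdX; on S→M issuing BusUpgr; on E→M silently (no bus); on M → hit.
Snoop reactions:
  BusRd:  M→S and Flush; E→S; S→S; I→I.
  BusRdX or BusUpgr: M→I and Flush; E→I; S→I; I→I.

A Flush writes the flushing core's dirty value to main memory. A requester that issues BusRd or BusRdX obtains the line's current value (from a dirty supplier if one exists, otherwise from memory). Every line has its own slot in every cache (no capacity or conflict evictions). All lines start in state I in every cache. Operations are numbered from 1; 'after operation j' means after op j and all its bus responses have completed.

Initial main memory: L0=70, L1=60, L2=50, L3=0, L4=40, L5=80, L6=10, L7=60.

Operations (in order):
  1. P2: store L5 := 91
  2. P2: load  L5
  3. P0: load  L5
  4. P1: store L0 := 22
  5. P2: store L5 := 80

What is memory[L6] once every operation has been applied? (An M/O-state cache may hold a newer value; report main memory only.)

step 1: P2: store L5 := 91  ⟶  IIM  (L5)  txn=BusRdX  M[L5]=80
step 2: P2: load  L5  ⟶  IIM  (L5)  txn=∅  M[L5]=80
step 3: P0: load  L5  ⟶  SIS  (L5)  txn=BusRd+Flush  M[L5]=91
step 4: P1: store L0 := 22  ⟶  IMI  (L0)  txn=BusRdX  M[L0]=70
step 5: P2: store L5 := 80  ⟶  IIM  (L5)  txn=BusUpgr  M[L5]=91

memory[L6] = 10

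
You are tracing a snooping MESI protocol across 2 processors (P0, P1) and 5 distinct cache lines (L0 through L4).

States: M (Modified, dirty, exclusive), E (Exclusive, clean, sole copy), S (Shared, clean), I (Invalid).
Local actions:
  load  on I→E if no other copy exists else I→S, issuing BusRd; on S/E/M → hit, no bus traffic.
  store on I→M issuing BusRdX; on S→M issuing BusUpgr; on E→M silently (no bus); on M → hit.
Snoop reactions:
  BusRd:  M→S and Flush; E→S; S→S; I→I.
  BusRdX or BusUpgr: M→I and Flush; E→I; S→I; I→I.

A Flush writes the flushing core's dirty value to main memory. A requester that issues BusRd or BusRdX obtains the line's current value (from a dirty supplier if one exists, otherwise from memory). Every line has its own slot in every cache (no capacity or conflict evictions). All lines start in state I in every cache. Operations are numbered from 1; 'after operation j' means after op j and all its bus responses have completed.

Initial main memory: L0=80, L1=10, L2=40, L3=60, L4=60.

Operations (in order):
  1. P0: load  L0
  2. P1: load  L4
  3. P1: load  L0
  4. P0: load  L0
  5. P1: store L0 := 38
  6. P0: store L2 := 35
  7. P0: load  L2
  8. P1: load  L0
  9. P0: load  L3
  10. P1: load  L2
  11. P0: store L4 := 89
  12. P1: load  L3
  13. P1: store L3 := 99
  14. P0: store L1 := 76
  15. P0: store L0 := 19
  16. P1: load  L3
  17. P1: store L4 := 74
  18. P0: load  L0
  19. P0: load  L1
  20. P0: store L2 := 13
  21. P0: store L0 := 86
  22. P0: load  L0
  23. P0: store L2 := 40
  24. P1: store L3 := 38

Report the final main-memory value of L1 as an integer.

memory[L1] = 10

[1] P0: load  L0 | P0:E(80), P1:I | bus: BusRd
[2] P1: load  L4 | P0:I, P1:E(60) | bus: BusRd
[3] P1: load  L0 | P0:S(80), P1:S(80) | bus: BusRd
[4] P0: load  L0 | P0:S(80), P1:S(80) | bus: none
[5] P1: store L0 := 38 | P0:I, P1:M(38) | bus: BusUpgr
[6] P0: store L2 := 35 | P0:M(35), P1:I | bus: BusRdX
[7] P0: load  L2 | P0:M(35), P1:I | bus: none
[8] P1: load  L0 | P0:I, P1:M(38) | bus: none
[9] P0: load  L3 | P0:E(60), P1:I | bus: BusRd
[10] P1: load  L2 | P0:S(35), P1:S(35) | bus: BusRd,Flush
[11] P0: store L4 := 89 | P0:M(89), P1:I | bus: BusRdX
[12] P1: load  L3 | P0:S(60), P1:S(60) | bus: BusRd
[13] P1: store L3 := 99 | P0:I, P1:M(99) | bus: BusUpgr
[14] P0: store L1 := 76 | P0:M(76), P1:I | bus: BusRdX
[15] P0: store L0 := 19 | P0:M(19), P1:I | bus: BusRdX,Flush
[16] P1: load  L3 | P0:I, P1:M(99) | bus: none
[17] P1: store L4 := 74 | P0:I, P1:M(74) | bus: BusRdX,Flush
[18] P0: load  L0 | P0:M(19), P1:I | bus: none
[19] P0: load  L1 | P0:M(76), P1:I | bus: none
[20] P0: store L2 := 13 | P0:M(13), P1:I | bus: BusUpgr
[21] P0: store L0 := 86 | P0:M(86), P1:I | bus: none
[22] P0: load  L0 | P0:M(86), P1:I | bus: none
[23] P0: store L2 := 40 | P0:M(40), P1:I | bus: none
[24] P1: store L3 := 38 | P0:I, P1:M(38) | bus: none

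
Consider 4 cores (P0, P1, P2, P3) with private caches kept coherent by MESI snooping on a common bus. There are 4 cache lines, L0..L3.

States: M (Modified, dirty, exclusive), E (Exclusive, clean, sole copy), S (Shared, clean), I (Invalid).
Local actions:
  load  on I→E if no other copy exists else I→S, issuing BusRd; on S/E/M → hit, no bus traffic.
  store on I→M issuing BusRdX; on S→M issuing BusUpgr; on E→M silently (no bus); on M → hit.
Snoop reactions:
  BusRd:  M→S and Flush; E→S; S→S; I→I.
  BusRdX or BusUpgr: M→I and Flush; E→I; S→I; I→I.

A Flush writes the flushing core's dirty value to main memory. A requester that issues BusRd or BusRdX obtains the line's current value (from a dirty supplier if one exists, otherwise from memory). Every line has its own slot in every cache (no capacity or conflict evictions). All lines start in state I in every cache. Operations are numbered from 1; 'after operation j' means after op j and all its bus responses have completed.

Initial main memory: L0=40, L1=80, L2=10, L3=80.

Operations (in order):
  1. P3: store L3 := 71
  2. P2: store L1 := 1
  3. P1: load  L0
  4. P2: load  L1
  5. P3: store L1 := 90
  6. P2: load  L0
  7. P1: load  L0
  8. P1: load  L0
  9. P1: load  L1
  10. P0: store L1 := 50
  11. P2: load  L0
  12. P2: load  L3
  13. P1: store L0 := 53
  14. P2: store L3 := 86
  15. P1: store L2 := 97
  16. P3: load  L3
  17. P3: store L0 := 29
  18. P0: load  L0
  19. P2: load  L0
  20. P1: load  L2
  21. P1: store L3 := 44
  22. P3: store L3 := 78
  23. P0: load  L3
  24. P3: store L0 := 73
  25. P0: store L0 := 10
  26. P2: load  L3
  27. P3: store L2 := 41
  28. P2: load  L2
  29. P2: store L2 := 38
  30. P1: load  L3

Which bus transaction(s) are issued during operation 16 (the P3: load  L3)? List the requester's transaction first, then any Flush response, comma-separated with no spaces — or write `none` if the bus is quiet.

step 1: P3: store L3 := 71  ⟶  IIIM  (L3)  txn=BusRdX  M[L3]=80
step 2: P2: store L1 := 1  ⟶  IIMI  (L1)  txn=BusRdX  M[L1]=80
step 3: P1: load  L0  ⟶  IEII  (L0)  txn=BusRd  M[L0]=40
step 4: P2: load  L1  ⟶  IIMI  (L1)  txn=∅  M[L1]=80
step 5: P3: store L1 := 90  ⟶  IIIM  (L1)  txn=BusRdX+Flush  M[L1]=1
step 6: P2: load  L0  ⟶  ISSI  (L0)  txn=BusRd  M[L0]=40
step 7: P1: load  L0  ⟶  ISSI  (L0)  txn=∅  M[L0]=40
step 8: P1: load  L0  ⟶  ISSI  (L0)  txn=∅  M[L0]=40
step 9: P1: load  L1  ⟶  ISIS  (L1)  txn=BusRd+Flush  M[L1]=90
step 10: P0: store L1 := 50  ⟶  MIII  (L1)  txn=BusRdX  M[L1]=90
step 11: P2: load  L0  ⟶  ISSI  (L0)  txn=∅  M[L0]=40
step 12: P2: load  L3  ⟶  IISS  (L3)  txn=BusRd+Flush  M[L3]=71
step 13: P1: store L0 := 53  ⟶  IMII  (L0)  txn=BusUpgr  M[L0]=40
step 14: P2: store L3 := 86  ⟶  IIMI  (L3)  txn=BusUpgr  M[L3]=71
step 15: P1: store L2 := 97  ⟶  IMII  (L2)  txn=BusRdX  M[L2]=10
step 16: P3: load  L3  ⟶  IISS  (L3)  txn=BusRd+Flush  M[L3]=86
step 17: P3: store L0 := 29  ⟶  IIIM  (L0)  txn=BusRdX+Flush  M[L0]=53
step 18: P0: load  L0  ⟶  SIIS  (L0)  txn=BusRd+Flush  M[L0]=29
step 19: P2: load  L0  ⟶  SISS  (L0)  txn=BusRd  M[L0]=29
step 20: P1: load  L2  ⟶  IMII  (L2)  txn=∅  M[L2]=10
step 21: P1: store L3 := 44  ⟶  IMII  (L3)  txn=BusRdX  M[L3]=86
step 22: P3: store L3 := 78  ⟶  IIIM  (L3)  txn=BusRdX+Flush  M[L3]=44
step 23: P0: load  L3  ⟶  SIIS  (L3)  txn=BusRd+Flush  M[L3]=78
step 24: P3: store L0 := 73  ⟶  IIIM  (L0)  txn=BusUpgr  M[L0]=29
step 25: P0: store L0 := 10  ⟶  MIII  (L0)  txn=BusRdX+Flush  M[L0]=73
step 26: P2: load  L3  ⟶  SISS  (L3)  txn=BusRd  M[L3]=78
step 27: P3: store L2 := 41  ⟶  IIIM  (L2)  txn=BusRdX+Flush  M[L2]=97
step 28: P2: load  L2  ⟶  IISS  (L2)  txn=BusRd+Flush  M[L2]=41
step 29: P2: store L2 := 38  ⟶  IIMI  (L2)  txn=BusUpgr  M[L2]=41
step 30: P1: load  L3  ⟶  SSSS  (L3)  txn=BusRd  M[L3]=78

bus = BusRd,Flush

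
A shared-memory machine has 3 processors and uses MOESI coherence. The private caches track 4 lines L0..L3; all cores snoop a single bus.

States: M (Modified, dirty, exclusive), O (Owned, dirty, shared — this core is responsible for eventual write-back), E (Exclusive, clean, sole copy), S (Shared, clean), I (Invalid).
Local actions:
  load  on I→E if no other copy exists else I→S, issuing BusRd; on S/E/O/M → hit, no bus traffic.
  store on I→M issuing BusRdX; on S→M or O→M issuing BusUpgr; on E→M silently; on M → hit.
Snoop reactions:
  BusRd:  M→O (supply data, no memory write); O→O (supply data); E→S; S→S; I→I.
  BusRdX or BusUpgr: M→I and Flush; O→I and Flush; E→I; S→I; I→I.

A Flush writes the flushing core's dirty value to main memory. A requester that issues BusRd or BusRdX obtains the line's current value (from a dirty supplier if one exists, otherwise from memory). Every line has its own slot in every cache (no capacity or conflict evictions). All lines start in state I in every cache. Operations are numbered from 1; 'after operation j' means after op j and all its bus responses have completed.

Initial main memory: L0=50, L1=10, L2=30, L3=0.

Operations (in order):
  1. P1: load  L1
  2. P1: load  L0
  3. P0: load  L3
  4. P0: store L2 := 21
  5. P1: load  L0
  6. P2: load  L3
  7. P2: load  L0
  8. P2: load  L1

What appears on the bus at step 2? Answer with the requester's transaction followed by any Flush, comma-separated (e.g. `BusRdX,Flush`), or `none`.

  op1 P1: load  L1 → I/E/I on L1; bus BusRd; mem=10
  op2 P1: load  L0 → I/E/I on L0; bus BusRd; mem=50
  op3 P0: load  L3 → E/I/I on L3; bus BusRd; mem=0
  op4 P0: store L2 := 21 → M/I/I on L2; bus BusRdX; mem=30
  op5 P1: load  L0 → I/E/I on L0; bus (none); mem=50
  op6 P2: load  L3 → S/I/S on L3; bus BusRd; mem=0
  op7 P2: load  L0 → I/S/S on L0; bus BusRd; mem=50
  op8 P2: load  L1 → I/S/S on L1; bus BusRd; mem=10

bus = BusRd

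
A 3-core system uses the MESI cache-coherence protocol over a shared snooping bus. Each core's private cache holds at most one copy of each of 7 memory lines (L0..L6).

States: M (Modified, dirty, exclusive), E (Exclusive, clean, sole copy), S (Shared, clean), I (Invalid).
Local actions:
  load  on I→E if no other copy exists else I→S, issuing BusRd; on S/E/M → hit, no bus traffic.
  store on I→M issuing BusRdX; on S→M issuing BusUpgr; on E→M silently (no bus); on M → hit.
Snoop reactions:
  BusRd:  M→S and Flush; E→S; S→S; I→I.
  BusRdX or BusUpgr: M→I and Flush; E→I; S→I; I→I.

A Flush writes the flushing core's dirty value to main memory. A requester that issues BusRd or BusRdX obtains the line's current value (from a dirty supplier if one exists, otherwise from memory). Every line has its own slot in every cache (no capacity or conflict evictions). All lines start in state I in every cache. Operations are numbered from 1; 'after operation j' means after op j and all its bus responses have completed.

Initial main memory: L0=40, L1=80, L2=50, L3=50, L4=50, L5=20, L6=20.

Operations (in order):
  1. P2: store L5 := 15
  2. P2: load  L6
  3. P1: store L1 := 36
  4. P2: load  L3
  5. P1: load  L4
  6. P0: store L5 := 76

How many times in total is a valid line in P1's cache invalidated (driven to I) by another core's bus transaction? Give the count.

1. P2: store L5 := 15  bus=[BusRdX]  L5: P0=I P1=I P2=M  mem[L5]=20
2. P2: load  L6  bus=[BusRd]  L6: P0=I P1=I P2=E  mem[L6]=20
3. P1: store L1 := 36  bus=[BusRdX]  L1: P0=I P1=M P2=I  mem[L1]=80
4. P2: load  L3  bus=[BusRd]  L3: P0=I P1=I P2=E  mem[L3]=50
5. P1: load  L4  bus=[BusRd]  L4: P0=I P1=E P2=I  mem[L4]=50
6. P0: store L5 := 76  bus=[BusRdX,Flush]  L5: P0=M P1=I P2=I  mem[L5]=15

invalidations = 0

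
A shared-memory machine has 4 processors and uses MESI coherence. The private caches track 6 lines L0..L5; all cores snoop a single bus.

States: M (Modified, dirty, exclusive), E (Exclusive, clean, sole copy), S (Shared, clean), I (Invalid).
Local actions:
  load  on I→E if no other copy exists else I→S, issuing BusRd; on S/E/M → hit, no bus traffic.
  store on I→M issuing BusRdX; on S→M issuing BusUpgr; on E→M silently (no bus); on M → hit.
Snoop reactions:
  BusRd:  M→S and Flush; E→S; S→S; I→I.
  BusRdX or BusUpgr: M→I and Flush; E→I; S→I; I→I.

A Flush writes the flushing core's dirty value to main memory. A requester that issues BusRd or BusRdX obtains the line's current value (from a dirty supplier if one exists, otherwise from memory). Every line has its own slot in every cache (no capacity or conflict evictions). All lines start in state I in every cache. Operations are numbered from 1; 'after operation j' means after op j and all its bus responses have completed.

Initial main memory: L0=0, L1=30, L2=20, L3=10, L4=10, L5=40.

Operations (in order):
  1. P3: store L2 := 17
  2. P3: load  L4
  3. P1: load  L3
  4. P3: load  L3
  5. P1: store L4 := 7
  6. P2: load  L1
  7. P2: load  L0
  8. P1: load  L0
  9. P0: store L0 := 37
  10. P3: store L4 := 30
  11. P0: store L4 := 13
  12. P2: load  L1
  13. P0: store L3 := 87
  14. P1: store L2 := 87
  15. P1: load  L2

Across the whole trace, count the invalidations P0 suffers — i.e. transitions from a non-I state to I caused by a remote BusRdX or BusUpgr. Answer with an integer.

[1] P3: store L2 := 17 | P0:I, P1:I, P2:I, P3:M(17) | bus: BusRdX
[2] P3: load  L4 | P0:I, P1:I, P2:I, P3:E(10) | bus: BusRd
[3] P1: load  L3 | P0:I, P1:E(10), P2:I, P3:I | bus: BusRd
[4] P3: load  L3 | P0:I, P1:S(10), P2:I, P3:S(10) | bus: BusRd
[5] P1: store L4 := 7 | P0:I, P1:M(7), P2:I, P3:I | bus: BusRdX
[6] P2: load  L1 | P0:I, P1:I, P2:E(30), P3:I | bus: BusRd
[7] P2: load  L0 | P0:I, P1:I, P2:E(0), P3:I | bus: BusRd
[8] P1: load  L0 | P0:I, P1:S(0), P2:S(0), P3:I | bus: BusRd
[9] P0: store L0 := 37 | P0:M(37), P1:I, P2:I, P3:I | bus: BusRdX
[10] P3: store L4 := 30 | P0:I, P1:I, P2:I, P3:M(30) | bus: BusRdX,Flush
[11] P0: store L4 := 13 | P0:M(13), P1:I, P2:I, P3:I | bus: BusRdX,Flush
[12] P2: load  L1 | P0:I, P1:I, P2:E(30), P3:I | bus: none
[13] P0: store L3 := 87 | P0:M(87), P1:I, P2:I, P3:I | bus: BusRdX
[14] P1: store L2 := 87 | P0:I, P1:M(87), P2:I, P3:I | bus: BusRdX,Flush
[15] P1: load  L2 | P0:I, P1:M(87), P2:I, P3:I | bus: none

invalidations = 0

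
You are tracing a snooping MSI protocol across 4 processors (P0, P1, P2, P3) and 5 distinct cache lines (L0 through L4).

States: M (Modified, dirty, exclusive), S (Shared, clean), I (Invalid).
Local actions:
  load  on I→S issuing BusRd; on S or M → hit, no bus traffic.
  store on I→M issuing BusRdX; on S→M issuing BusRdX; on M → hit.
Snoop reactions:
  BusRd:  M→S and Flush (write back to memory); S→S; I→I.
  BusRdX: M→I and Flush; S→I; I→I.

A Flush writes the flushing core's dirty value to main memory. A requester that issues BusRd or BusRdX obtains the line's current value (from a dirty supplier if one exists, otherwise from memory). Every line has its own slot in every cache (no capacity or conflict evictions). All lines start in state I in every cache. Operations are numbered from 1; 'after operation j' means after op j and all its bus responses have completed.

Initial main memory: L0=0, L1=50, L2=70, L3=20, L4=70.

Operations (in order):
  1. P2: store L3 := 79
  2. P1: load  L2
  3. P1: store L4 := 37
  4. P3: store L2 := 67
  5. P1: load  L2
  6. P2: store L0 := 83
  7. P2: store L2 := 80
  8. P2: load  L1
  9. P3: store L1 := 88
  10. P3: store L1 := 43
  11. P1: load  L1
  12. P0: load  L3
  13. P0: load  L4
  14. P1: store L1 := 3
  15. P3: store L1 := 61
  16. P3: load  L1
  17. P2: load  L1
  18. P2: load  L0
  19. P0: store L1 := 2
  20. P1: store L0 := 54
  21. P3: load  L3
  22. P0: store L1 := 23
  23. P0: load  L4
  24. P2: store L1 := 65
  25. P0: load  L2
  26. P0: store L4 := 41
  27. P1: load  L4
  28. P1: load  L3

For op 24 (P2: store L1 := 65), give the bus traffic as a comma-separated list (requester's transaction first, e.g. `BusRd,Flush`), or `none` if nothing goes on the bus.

bus = BusRdX,Flush

step 1: P2: store L3 := 79  ⟶  IIMI  (L3)  txn=BusRdX  M[L3]=20
step 2: P1: load  L2  ⟶  ISII  (L2)  txn=BusRd  M[L2]=70
step 3: P1: store L4 := 37  ⟶  IMII  (L4)  txn=BusRdX  M[L4]=70
step 4: P3: store L2 := 67  ⟶  IIIM  (L2)  txn=BusRdX  M[L2]=70
step 5: P1: load  L2  ⟶  ISIS  (L2)  txn=BusRd+Flush  M[L2]=67
step 6: P2: store L0 := 83  ⟶  IIMI  (L0)  txn=BusRdX  M[L0]=0
step 7: P2: store L2 := 80  ⟶  IIMI  (L2)  txn=BusRdX  M[L2]=67
step 8: P2: load  L1  ⟶  IISI  (L1)  txn=BusRd  M[L1]=50
step 9: P3: store L1 := 88  ⟶  IIIM  (L1)  txn=BusRdX  M[L1]=50
step 10: P3: store L1 := 43  ⟶  IIIM  (L1)  txn=∅  M[L1]=50
step 11: P1: load  L1  ⟶  ISIS  (L1)  txn=BusRd+Flush  M[L1]=43
step 12: P0: load  L3  ⟶  SISI  (L3)  txn=BusRd+Flush  M[L3]=79
step 13: P0: load  L4  ⟶  SSII  (L4)  txn=BusRd+Flush  M[L4]=37
step 14: P1: store L1 := 3  ⟶  IMII  (L1)  txn=BusRdX  M[L1]=43
step 15: P3: store L1 := 61  ⟶  IIIM  (L1)  txn=BusRdX+Flush  M[L1]=3
step 16: P3: load  L1  ⟶  IIIM  (L1)  txn=∅  M[L1]=3
step 17: P2: load  L1  ⟶  IISS  (L1)  txn=BusRd+Flush  M[L1]=61
step 18: P2: load  L0  ⟶  IIMI  (L0)  txn=∅  M[L0]=0
step 19: P0: store L1 := 2  ⟶  MIII  (L1)  txn=BusRdX  M[L1]=61
step 20: P1: store L0 := 54  ⟶  IMII  (L0)  txn=BusRdX+Flush  M[L0]=83
step 21: P3: load  L3  ⟶  SISS  (L3)  txn=BusRd  M[L3]=79
step 22: P0: store L1 := 23  ⟶  MIII  (L1)  txn=∅  M[L1]=61
step 23: P0: load  L4  ⟶  SSII  (L4)  txn=∅  M[L4]=37
step 24: P2: store L1 := 65  ⟶  IIMI  (L1)  txn=BusRdX+Flush  M[L1]=23
step 25: P0: load  L2  ⟶  SISI  (L2)  txn=BusRd+Flush  M[L2]=80
step 26: P0: store L4 := 41  ⟶  MIII  (L4)  txn=BusRdX  M[L4]=37
step 27: P1: load  L4  ⟶  SSII  (L4)  txn=BusRd+Flush  M[L4]=41
step 28: P1: load  L3  ⟶  SSSS  (L3)  txn=BusRd  M[L3]=79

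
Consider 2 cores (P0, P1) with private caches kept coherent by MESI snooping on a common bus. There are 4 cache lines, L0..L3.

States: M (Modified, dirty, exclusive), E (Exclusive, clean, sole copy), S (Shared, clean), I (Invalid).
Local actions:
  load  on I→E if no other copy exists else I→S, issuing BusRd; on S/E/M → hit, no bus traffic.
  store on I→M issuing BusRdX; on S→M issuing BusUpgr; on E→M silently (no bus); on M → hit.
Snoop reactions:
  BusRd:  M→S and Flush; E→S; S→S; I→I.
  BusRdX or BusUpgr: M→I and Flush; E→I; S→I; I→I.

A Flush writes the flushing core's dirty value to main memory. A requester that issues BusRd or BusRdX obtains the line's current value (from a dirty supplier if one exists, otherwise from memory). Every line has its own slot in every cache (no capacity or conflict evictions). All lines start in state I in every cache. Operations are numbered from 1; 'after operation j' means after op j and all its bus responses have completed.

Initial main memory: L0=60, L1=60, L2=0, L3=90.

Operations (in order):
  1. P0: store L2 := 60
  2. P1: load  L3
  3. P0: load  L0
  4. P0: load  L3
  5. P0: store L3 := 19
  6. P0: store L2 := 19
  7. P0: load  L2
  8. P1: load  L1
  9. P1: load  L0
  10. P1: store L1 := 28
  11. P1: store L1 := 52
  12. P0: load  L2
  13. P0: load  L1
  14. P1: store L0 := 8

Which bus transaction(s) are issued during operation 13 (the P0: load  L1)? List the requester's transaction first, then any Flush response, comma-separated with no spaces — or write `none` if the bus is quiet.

bus = BusRd,Flush

[1] P0: store L2 := 60 | P0:M(60), P1:I | bus: BusRdX
[2] P1: load  L3 | P0:I, P1:E(90) | bus: BusRd
[3] P0: load  L0 | P0:E(60), P1:I | bus: BusRd
[4] P0: load  L3 | P0:S(90), P1:S(90) | bus: BusRd
[5] P0: store L3 := 19 | P0:M(19), P1:I | bus: BusUpgr
[6] P0: store L2 := 19 | P0:M(19), P1:I | bus: none
[7] P0: load  L2 | P0:M(19), P1:I | bus: none
[8] P1: load  L1 | P0:I, P1:E(60) | bus: BusRd
[9] P1: load  L0 | P0:S(60), P1:S(60) | bus: BusRd
[10] P1: store L1 := 28 | P0:I, P1:M(28) | bus: none
[11] P1: store L1 := 52 | P0:I, P1:M(52) | bus: none
[12] P0: load  L2 | P0:M(19), P1:I | bus: none
[13] P0: load  L1 | P0:S(52), P1:S(52) | bus: BusRd,Flush
[14] P1: store L0 := 8 | P0:I, P1:M(8) | bus: BusUpgr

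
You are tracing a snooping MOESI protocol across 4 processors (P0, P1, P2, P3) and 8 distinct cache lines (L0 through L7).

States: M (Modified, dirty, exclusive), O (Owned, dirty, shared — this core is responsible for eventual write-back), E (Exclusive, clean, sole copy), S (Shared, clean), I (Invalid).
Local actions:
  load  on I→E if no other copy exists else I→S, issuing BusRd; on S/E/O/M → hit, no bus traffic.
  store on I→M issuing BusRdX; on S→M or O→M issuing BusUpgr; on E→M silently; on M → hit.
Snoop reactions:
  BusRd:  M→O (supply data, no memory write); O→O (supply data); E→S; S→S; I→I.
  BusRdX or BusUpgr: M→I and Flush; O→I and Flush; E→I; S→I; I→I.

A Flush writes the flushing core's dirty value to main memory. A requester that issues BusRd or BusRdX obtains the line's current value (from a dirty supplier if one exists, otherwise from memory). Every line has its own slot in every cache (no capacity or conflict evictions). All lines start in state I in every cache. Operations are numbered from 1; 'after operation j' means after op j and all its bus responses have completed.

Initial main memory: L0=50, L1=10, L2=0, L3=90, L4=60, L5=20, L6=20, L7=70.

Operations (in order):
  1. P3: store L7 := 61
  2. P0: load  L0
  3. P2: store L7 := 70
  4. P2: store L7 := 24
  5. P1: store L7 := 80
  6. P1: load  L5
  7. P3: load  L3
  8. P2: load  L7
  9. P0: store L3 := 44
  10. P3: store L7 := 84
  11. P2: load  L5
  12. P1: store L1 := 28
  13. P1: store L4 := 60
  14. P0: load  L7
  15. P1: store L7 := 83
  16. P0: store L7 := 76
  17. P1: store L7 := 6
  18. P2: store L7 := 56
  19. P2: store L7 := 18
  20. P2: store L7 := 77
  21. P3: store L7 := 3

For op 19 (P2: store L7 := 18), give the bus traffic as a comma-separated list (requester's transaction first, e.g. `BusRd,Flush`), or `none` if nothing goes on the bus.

  op1 P3: store L7 := 61 → I/I/I/M on L7; bus BusRdX; mem=70
  op2 P0: load  L0 → E/I/I/I on L0; bus BusRd; mem=50
  op3 P2: store L7 := 70 → I/I/M/I on L7; bus BusRdX Flush; mem=61
  op4 P2: store L7 := 24 → I/I/M/I on L7; bus (none); mem=61
  op5 P1: store L7 := 80 → I/M/I/I on L7; bus BusRdX Flush; mem=24
  op6 P1: load  L5 → I/E/I/I on L5; bus BusRd; mem=20
  op7 P3: load  L3 → I/I/I/E on L3; bus BusRd; mem=90
  op8 P2: load  L7 → I/O/S/I on L7; bus BusRd; mem=24
  op9 P0: store L3 := 44 → M/I/I/I on L3; bus BusRdX; mem=90
  op10 P3: store L7 := 84 → I/I/I/M on L7; bus BusRdX Flush; mem=80
  op11 P2: load  L5 → I/S/S/I on L5; bus BusRd; mem=20
  op12 P1: store L1 := 28 → I/M/I/I on L1; bus BusRdX; mem=10
  op13 P1: store L4 := 60 → I/M/I/I on L4; bus BusRdX; mem=60
  op14 P0: load  L7 → S/I/I/O on L7; bus BusRd; mem=80
  op15 P1: store L7 := 83 → I/M/I/I on L7; bus BusRdX Flush; mem=84
  op16 P0: store L7 := 76 → M/I/I/I on L7; bus BusRdX Flush; mem=83
  op17 P1: store L7 := 6 → I/M/I/I on L7; bus BusRdX Flush; mem=76
  op18 P2: store L7 := 56 → I/I/M/I on L7; bus BusRdX Flush; mem=6
  op19 P2: store L7 := 18 → I/I/M/I on L7; bus (none); mem=6
  op20 P2: store L7 := 77 → I/I/M/I on L7; bus (none); mem=6
  op21 P3: store L7 := 3 → I/I/I/M on L7; bus BusRdX Flush; mem=77

bus = none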